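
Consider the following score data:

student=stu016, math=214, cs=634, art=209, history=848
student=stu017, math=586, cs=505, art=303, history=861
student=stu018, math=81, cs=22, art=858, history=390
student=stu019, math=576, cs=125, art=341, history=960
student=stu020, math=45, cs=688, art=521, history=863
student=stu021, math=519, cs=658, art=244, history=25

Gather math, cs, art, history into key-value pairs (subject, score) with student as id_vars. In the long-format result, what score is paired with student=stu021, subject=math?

519

Unpivoting turns each (student, wide-column) pair into one long row.
The wide cell at row stu021, column math holds 519, so the long row (stu021, math) has score=519.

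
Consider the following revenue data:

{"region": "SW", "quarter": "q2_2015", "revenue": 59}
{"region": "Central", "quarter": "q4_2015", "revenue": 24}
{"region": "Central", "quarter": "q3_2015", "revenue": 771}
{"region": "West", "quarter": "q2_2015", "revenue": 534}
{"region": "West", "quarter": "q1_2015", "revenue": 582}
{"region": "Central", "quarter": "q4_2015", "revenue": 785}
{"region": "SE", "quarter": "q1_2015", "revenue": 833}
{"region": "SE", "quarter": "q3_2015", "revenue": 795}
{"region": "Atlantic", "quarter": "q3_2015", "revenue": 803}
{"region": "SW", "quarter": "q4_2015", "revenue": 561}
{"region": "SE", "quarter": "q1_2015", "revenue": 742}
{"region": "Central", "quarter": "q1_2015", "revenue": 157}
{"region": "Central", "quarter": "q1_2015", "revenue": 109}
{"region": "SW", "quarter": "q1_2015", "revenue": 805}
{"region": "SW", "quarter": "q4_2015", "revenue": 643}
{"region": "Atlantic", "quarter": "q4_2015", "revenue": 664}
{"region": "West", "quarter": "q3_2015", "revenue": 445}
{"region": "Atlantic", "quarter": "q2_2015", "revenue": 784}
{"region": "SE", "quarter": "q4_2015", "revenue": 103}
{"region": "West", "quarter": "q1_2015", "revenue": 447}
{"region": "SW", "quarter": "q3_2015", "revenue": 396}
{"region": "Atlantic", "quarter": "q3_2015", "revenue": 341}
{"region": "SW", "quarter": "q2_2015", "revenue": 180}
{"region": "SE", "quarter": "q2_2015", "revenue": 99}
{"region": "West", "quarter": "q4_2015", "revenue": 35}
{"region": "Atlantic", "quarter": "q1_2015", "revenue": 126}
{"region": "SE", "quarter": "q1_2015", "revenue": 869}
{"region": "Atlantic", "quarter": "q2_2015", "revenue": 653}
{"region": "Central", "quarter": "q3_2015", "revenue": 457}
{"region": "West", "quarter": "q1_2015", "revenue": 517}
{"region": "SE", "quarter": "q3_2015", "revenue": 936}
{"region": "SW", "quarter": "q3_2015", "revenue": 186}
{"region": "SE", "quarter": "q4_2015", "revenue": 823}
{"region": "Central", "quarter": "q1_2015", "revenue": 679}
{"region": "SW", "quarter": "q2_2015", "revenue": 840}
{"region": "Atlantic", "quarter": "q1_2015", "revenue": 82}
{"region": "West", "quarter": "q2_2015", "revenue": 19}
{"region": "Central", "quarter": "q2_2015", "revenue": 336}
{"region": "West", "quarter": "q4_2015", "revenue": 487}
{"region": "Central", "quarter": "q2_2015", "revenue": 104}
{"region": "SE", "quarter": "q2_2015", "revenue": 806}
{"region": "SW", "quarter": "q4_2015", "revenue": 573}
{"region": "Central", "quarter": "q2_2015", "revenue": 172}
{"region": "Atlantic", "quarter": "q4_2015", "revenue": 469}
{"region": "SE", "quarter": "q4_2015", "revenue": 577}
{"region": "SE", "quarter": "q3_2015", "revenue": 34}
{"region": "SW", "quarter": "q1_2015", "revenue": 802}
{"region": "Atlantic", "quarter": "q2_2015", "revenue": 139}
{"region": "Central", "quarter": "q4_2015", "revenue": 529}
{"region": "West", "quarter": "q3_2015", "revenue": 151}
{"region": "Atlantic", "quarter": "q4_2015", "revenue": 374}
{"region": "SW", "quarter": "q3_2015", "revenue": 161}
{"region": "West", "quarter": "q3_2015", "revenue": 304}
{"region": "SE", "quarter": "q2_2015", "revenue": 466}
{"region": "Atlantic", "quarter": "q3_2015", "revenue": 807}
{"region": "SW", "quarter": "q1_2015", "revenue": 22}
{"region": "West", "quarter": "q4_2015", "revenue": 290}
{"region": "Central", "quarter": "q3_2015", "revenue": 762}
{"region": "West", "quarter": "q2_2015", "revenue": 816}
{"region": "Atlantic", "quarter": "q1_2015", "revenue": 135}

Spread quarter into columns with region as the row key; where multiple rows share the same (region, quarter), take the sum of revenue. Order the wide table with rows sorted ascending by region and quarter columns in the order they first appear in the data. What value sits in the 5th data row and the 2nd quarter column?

812

With rows sorted ascending by region, row 5 is region=West. quarter columns in first-appearance order: q2_2015, q4_2015, q3_2015, q1_2015; column 2 is q4_2015.
Long rows with region=West, quarter=q4_2015: 35 + 487 + 290 = 812.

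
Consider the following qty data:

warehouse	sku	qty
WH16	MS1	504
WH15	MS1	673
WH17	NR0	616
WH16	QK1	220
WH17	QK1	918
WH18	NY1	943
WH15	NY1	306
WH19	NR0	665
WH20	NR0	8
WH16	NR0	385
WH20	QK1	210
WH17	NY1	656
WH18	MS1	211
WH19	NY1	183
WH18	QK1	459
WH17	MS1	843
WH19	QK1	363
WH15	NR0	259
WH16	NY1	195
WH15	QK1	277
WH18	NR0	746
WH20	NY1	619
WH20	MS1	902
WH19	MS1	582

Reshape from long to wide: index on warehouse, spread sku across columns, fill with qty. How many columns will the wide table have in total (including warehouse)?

1 column for warehouse plus 4 distinct sku values → 5 columns.

5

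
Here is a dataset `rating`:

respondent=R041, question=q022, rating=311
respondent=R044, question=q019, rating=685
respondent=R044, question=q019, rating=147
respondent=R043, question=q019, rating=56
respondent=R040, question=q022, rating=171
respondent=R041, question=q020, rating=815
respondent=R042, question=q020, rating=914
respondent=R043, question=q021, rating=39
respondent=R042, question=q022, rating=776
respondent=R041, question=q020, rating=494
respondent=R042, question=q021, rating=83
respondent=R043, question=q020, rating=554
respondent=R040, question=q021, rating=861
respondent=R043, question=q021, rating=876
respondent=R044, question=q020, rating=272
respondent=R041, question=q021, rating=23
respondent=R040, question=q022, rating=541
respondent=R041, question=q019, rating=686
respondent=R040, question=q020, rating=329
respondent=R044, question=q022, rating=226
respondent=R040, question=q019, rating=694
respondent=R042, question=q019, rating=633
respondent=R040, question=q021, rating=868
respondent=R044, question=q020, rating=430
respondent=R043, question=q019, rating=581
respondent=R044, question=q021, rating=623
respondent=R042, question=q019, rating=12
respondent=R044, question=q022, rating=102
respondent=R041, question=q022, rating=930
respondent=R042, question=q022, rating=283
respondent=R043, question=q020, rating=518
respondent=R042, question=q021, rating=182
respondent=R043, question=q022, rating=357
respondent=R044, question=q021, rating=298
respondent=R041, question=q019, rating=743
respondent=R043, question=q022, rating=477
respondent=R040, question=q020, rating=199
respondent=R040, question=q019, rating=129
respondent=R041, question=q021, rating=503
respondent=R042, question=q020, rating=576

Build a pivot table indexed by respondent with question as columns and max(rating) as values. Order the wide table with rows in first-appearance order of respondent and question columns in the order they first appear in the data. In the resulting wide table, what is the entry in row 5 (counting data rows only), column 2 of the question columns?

With rows in first-appearance order of respondent, row 5 is respondent=R042. question columns in first-appearance order: q022, q019, q020, q021; column 2 is q019.
Long rows with respondent=R042, question=q019: max(633, 12) = 633.

633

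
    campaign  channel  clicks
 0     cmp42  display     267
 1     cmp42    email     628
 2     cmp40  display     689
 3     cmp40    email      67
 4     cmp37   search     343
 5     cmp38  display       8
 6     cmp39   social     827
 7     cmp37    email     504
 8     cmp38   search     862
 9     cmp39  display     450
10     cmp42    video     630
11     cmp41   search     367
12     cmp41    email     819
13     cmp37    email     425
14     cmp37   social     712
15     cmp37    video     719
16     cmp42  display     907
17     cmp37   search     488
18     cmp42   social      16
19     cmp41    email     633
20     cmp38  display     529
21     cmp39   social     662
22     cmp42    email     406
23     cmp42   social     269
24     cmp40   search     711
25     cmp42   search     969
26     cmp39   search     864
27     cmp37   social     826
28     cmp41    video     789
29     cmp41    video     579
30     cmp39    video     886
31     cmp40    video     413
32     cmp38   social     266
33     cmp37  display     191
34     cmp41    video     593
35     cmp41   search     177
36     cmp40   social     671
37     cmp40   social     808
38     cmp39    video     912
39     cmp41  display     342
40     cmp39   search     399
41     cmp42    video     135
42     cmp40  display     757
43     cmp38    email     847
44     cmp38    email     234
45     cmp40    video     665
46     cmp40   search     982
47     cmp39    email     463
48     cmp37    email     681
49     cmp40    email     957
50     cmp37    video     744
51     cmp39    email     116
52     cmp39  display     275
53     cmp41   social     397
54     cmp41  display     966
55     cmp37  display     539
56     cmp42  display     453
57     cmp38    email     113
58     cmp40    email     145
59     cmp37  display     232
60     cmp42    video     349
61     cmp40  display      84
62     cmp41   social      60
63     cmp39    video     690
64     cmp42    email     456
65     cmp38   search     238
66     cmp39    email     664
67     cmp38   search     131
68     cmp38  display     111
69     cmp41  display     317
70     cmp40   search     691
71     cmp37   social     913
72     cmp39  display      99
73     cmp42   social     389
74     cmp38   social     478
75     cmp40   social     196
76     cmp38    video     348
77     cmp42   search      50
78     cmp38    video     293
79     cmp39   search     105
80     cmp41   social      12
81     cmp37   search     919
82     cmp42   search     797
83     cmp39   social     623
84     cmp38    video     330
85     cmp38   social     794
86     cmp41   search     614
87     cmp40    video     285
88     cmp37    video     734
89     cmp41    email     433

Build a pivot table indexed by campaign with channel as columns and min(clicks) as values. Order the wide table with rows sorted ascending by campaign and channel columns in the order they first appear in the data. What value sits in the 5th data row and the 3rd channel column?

177

With rows sorted ascending by campaign, row 5 is campaign=cmp41. channel columns in first-appearance order: display, email, search, social, video; column 3 is search.
Long rows with campaign=cmp41, channel=search: min(367, 177, 614) = 177.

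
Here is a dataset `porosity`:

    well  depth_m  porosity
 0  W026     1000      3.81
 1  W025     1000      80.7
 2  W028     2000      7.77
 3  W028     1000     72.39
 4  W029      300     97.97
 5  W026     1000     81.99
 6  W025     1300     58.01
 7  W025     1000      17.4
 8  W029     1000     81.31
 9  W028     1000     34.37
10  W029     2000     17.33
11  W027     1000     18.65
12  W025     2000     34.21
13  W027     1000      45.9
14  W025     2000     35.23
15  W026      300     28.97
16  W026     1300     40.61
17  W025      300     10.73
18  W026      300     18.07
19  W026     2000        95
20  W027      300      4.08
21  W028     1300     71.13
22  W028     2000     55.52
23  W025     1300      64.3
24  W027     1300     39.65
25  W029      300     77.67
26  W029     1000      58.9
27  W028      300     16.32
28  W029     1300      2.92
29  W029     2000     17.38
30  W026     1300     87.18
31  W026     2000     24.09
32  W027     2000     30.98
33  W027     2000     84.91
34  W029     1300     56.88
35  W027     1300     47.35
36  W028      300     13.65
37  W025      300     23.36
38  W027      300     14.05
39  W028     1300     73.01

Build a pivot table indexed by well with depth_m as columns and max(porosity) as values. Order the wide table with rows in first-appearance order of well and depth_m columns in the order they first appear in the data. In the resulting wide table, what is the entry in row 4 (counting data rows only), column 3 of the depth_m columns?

With rows in first-appearance order of well, row 4 is well=W029. depth_m columns in first-appearance order: 1000, 2000, 300, 1300; column 3 is 300.
Long rows with well=W029, depth_m=300: max(97.97, 77.67) = 97.97.

97.97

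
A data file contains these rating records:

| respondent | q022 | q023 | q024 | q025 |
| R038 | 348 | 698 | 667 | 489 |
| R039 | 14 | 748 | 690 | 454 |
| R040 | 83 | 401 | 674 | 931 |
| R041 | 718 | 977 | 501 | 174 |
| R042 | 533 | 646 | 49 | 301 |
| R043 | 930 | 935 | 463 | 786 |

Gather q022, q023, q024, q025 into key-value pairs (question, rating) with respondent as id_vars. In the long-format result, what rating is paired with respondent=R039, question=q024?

690

Unpivoting turns each (respondent, wide-column) pair into one long row.
The wide cell at row R039, column q024 holds 690, so the long row (R039, q024) has rating=690.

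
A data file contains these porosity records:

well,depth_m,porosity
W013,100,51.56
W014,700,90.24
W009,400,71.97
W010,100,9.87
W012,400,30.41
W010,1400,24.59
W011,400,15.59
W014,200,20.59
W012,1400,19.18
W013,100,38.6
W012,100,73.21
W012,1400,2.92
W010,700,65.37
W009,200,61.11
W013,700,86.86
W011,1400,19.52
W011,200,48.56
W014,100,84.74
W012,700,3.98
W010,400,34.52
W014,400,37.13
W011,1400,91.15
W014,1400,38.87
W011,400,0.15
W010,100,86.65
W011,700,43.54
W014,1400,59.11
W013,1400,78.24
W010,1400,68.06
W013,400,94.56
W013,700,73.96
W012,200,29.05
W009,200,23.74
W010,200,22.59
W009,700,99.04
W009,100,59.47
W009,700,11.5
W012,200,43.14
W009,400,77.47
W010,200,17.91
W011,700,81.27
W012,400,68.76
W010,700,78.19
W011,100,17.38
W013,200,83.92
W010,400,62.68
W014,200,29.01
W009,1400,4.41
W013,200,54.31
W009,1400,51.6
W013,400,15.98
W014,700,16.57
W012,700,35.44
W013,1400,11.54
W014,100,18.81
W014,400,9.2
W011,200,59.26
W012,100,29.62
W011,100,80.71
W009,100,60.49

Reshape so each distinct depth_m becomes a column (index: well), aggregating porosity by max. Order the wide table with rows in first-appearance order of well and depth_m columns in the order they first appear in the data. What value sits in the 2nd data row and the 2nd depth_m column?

90.24

With rows in first-appearance order of well, row 2 is well=W014. depth_m columns in first-appearance order: 100, 700, 400, 1400, 200; column 2 is 700.
Long rows with well=W014, depth_m=700: max(90.24, 16.57) = 90.24.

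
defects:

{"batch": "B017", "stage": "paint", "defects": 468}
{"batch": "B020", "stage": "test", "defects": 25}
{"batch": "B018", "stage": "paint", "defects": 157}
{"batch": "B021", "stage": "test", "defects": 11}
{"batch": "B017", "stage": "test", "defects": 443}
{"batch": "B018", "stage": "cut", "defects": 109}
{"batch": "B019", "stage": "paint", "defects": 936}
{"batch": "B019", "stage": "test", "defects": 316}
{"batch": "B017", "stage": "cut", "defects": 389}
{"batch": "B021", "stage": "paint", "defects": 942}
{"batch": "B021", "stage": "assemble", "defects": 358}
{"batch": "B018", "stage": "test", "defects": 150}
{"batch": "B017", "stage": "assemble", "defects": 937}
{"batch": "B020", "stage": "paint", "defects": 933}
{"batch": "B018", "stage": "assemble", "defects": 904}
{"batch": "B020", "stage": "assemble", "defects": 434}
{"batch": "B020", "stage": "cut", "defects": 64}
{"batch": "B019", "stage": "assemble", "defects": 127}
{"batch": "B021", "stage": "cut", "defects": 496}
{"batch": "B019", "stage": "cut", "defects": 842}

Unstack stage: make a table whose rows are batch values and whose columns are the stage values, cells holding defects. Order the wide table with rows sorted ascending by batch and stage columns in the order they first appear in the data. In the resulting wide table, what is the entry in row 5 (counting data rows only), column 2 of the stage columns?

With rows sorted ascending by batch, row 5 is batch=B021. stage columns in first-appearance order: paint, test, cut, assemble; column 2 is test.
Long rows with batch=B021, stage=test: defects = 11.

11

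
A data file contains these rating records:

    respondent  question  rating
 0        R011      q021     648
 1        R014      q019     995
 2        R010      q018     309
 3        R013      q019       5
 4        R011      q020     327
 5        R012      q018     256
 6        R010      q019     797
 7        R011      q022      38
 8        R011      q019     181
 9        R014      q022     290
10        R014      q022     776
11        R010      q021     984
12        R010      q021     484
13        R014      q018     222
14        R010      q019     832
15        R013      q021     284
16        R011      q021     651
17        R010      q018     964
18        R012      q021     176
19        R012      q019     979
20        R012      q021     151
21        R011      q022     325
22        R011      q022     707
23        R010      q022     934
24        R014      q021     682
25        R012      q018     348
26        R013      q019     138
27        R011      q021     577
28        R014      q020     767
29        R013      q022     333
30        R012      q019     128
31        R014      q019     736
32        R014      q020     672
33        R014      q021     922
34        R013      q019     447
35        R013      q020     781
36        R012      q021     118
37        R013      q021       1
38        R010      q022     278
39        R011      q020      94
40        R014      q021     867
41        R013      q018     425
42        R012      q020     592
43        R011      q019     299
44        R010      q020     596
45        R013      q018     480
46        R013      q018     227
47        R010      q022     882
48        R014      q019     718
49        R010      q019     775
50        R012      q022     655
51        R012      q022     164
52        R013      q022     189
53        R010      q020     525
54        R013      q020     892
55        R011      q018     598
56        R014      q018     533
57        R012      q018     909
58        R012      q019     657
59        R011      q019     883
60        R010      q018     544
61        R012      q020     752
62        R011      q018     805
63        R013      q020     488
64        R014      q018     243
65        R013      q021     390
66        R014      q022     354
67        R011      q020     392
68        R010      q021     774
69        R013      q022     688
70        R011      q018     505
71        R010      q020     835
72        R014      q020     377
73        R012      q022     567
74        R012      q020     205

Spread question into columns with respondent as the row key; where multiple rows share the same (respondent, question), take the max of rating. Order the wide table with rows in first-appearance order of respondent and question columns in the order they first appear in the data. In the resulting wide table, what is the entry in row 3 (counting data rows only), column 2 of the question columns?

832

With rows in first-appearance order of respondent, row 3 is respondent=R010. question columns in first-appearance order: q021, q019, q018, q020, q022; column 2 is q019.
Long rows with respondent=R010, question=q019: max(797, 832, 775) = 832.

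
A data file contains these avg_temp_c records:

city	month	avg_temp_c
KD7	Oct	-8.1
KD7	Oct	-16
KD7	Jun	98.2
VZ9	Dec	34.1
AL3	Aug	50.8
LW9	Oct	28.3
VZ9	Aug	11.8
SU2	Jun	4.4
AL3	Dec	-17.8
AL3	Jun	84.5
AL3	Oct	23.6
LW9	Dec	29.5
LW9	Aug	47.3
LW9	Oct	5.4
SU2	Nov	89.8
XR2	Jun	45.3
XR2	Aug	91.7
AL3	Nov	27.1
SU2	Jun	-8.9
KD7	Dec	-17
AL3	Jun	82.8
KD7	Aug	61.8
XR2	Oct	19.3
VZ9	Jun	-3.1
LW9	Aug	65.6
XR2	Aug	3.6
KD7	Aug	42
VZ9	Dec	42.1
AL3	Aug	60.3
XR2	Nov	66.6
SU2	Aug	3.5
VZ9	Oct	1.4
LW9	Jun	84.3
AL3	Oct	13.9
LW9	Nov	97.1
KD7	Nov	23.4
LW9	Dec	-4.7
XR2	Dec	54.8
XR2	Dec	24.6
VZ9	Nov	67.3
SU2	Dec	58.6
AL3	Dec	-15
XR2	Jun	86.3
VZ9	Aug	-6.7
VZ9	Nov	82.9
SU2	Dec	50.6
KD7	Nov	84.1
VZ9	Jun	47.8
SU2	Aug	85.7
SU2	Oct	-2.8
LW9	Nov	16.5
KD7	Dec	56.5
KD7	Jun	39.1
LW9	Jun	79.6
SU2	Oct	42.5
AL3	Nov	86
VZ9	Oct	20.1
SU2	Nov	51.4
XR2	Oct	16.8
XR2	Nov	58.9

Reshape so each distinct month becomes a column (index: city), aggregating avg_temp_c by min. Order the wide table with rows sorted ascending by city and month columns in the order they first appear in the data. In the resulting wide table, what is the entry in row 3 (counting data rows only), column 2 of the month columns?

79.6

With rows sorted ascending by city, row 3 is city=LW9. month columns in first-appearance order: Oct, Jun, Dec, Aug, Nov; column 2 is Jun.
Long rows with city=LW9, month=Jun: min(84.3, 79.6) = 79.6.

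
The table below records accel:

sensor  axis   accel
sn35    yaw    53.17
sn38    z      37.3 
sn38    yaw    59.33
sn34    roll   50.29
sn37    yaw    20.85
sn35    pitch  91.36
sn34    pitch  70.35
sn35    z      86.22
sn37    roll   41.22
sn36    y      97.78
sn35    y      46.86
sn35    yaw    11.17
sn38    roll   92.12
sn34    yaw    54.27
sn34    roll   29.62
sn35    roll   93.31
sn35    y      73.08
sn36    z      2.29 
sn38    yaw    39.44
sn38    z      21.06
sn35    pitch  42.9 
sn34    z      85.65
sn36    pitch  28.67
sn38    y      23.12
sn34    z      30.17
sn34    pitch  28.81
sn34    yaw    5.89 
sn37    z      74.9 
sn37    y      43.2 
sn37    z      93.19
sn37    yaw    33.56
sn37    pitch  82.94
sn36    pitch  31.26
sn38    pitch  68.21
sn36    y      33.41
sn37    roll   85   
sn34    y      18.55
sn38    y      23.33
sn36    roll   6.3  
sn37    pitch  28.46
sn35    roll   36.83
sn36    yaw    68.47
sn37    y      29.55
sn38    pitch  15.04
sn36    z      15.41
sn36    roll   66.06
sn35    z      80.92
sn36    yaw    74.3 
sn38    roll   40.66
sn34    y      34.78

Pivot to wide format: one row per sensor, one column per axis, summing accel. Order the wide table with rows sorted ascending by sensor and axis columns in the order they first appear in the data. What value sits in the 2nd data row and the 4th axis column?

134.26

With rows sorted ascending by sensor, row 2 is sensor=sn35. axis columns in first-appearance order: yaw, z, roll, pitch, y; column 4 is pitch.
Long rows with sensor=sn35, axis=pitch: 91.36 + 42.9 = 134.26.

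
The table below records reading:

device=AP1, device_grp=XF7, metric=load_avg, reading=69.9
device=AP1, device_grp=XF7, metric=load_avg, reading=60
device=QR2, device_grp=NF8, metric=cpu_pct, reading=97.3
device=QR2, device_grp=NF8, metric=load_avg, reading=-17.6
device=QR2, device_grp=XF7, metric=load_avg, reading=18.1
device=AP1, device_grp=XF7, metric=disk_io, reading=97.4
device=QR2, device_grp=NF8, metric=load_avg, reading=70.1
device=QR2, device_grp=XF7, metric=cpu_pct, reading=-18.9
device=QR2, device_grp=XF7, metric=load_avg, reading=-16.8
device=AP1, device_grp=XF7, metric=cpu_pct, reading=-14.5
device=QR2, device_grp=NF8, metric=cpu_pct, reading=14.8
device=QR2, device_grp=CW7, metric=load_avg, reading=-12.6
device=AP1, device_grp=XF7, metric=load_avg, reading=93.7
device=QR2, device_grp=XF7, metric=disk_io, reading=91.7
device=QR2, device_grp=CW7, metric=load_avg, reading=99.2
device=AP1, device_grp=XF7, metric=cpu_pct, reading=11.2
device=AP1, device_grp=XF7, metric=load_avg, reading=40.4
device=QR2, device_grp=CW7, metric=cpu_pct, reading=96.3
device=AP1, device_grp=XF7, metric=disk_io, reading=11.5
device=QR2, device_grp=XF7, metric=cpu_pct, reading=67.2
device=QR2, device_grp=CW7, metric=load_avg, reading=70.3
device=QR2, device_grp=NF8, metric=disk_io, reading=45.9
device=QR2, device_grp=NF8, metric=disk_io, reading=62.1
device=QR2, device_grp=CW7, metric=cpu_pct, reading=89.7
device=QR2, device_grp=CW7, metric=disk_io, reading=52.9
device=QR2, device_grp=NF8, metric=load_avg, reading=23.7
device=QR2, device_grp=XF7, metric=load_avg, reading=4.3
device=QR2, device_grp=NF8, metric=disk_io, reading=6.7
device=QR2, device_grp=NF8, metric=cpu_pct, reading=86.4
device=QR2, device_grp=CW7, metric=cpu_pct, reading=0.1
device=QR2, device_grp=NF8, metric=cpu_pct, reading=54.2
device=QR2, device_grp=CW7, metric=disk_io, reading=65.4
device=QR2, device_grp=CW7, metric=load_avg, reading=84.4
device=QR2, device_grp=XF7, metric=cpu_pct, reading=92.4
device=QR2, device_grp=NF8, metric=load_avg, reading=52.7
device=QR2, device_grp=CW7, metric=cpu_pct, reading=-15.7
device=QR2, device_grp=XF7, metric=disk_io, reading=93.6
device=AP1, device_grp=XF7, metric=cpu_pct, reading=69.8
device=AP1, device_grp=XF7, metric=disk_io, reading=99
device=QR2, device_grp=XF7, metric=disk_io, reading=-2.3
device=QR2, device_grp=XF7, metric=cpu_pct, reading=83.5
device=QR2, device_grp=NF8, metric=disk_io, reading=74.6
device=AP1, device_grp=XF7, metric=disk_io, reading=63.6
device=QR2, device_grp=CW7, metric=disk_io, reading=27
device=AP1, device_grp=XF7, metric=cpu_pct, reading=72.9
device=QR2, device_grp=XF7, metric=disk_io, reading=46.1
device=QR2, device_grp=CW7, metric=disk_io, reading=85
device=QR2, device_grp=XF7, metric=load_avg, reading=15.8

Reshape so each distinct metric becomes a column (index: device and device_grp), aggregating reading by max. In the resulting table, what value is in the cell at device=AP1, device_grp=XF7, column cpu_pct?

72.9

Rows with device=AP1, device_grp=XF7 and metric=cpu_pct: reading values are -14.5, 11.2, 69.8, 72.9.
max(-14.5, 11.2, 69.8, 72.9) = 72.9.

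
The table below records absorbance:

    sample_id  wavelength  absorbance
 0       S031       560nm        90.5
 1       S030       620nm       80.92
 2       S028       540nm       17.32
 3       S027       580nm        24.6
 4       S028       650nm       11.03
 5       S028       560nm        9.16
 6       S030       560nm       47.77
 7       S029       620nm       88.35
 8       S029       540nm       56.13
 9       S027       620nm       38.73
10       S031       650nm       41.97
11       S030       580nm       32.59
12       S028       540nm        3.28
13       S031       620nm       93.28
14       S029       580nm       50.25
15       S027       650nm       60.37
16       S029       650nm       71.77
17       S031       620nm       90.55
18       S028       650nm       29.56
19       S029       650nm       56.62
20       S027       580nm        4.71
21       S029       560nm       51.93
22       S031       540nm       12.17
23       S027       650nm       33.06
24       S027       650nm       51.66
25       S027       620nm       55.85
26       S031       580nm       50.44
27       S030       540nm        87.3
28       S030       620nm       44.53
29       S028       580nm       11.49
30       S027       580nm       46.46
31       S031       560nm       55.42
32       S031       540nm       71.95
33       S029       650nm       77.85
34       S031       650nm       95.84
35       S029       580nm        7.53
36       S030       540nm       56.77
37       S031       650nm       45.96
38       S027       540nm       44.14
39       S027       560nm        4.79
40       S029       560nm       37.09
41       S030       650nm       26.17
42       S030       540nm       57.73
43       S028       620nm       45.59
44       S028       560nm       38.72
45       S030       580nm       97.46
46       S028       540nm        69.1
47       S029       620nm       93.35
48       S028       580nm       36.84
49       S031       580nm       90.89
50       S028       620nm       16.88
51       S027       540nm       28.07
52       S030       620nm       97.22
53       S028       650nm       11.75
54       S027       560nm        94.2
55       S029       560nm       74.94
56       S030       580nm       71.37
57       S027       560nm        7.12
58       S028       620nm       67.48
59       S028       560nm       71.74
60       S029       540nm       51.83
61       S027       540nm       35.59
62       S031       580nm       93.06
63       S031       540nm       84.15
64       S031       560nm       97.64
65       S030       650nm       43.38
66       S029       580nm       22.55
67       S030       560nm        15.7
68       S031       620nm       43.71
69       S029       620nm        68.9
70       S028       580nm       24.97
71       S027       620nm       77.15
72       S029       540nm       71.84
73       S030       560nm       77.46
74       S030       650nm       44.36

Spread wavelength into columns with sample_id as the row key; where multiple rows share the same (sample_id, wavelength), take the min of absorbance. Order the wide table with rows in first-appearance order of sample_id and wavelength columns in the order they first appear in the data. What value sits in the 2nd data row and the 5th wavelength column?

26.17

With rows in first-appearance order of sample_id, row 2 is sample_id=S030. wavelength columns in first-appearance order: 560nm, 620nm, 540nm, 580nm, 650nm; column 5 is 650nm.
Long rows with sample_id=S030, wavelength=650nm: min(26.17, 43.38, 44.36) = 26.17.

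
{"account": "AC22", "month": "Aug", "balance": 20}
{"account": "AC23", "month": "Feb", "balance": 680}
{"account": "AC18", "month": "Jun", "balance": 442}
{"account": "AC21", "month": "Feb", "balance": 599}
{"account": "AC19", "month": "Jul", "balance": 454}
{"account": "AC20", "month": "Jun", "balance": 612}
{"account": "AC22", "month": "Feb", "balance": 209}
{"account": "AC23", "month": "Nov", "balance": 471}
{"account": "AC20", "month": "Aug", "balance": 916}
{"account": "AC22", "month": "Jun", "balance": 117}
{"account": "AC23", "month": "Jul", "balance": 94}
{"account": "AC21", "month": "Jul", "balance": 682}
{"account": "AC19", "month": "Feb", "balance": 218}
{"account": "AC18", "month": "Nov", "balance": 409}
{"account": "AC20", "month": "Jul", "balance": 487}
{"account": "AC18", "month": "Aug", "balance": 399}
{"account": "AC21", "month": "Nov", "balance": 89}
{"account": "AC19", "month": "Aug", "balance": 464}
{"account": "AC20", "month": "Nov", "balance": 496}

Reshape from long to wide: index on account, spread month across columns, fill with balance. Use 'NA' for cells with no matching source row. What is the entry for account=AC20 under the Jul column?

The long row with account=AC20, month=Jul has balance=487.

487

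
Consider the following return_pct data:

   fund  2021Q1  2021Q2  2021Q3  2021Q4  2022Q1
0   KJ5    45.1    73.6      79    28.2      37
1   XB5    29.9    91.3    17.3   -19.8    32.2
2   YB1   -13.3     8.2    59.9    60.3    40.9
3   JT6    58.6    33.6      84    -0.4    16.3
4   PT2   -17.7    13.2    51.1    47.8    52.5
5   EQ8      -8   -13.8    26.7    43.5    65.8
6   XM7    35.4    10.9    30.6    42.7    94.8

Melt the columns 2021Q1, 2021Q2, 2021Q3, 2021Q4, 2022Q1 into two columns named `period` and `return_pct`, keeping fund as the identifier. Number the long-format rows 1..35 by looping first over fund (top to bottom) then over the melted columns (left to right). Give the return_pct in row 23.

51.1

35 rows total (7 × 5). Row 23: index ⌊(23-1)/5⌋ = 4 into fund → PT2; (23-1) mod 5 = 2 into the melted columns → 2021Q3.
So row 23 is (PT2, 2021Q3, 51.1); return_pct = 51.1.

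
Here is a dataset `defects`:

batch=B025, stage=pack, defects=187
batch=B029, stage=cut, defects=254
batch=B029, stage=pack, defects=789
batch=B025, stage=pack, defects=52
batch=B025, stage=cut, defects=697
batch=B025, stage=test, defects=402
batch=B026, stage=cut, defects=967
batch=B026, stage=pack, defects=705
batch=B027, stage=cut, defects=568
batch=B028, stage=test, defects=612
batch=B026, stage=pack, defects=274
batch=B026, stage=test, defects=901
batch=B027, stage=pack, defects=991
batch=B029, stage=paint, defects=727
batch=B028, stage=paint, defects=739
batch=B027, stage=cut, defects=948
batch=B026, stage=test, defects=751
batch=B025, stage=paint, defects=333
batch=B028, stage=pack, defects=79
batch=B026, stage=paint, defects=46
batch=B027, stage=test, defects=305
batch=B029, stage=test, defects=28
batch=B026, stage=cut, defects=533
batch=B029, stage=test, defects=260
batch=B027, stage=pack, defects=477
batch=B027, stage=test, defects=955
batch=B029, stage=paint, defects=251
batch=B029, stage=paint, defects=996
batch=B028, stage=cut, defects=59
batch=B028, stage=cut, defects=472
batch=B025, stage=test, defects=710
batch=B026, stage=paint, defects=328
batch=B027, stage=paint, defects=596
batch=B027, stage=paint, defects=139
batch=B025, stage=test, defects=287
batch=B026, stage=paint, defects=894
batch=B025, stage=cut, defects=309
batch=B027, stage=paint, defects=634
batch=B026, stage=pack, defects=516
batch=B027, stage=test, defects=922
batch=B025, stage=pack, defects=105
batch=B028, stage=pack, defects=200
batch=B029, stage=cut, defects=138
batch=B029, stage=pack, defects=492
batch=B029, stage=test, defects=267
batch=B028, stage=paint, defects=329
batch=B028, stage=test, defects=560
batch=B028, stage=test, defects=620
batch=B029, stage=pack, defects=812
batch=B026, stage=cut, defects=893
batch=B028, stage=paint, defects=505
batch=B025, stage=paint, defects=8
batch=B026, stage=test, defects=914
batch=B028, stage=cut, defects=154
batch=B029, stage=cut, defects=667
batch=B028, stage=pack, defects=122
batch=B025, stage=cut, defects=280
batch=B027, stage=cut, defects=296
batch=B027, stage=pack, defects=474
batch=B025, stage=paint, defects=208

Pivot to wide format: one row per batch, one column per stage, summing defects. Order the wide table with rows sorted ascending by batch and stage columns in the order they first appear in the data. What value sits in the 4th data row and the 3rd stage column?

With rows sorted ascending by batch, row 4 is batch=B028. stage columns in first-appearance order: pack, cut, test, paint; column 3 is test.
Long rows with batch=B028, stage=test: 612 + 560 + 620 = 1792.

1792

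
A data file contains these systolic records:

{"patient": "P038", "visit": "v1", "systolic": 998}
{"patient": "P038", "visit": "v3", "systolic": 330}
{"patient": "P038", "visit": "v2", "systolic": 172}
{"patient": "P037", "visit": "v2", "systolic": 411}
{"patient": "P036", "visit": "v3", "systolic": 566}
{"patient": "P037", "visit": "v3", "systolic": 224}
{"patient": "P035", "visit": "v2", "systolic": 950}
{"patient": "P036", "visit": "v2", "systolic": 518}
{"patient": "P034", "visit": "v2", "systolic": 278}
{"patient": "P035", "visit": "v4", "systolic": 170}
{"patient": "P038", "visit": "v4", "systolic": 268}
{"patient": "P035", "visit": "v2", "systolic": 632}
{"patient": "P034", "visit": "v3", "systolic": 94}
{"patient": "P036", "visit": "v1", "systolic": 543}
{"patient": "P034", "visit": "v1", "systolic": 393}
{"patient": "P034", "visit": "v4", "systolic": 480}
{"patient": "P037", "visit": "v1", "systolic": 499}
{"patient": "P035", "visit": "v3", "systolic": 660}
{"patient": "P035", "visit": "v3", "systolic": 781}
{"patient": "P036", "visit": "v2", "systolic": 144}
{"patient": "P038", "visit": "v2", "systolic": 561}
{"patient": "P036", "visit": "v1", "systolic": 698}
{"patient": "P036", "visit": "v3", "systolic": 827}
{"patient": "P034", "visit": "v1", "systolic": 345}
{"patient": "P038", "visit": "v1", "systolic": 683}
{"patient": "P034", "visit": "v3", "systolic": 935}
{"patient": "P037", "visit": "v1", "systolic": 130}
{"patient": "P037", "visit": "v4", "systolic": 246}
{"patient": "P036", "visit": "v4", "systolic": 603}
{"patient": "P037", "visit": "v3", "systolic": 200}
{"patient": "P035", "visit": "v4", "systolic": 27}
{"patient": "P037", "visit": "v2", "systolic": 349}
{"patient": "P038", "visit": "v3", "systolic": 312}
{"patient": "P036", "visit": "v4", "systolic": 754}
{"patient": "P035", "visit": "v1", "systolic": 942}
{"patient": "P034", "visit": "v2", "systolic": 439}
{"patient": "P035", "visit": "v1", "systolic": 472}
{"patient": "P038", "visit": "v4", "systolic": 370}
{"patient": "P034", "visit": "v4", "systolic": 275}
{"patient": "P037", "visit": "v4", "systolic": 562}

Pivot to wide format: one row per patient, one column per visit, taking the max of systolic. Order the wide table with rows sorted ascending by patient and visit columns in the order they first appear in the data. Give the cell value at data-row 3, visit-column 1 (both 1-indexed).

698

With rows sorted ascending by patient, row 3 is patient=P036. visit columns in first-appearance order: v1, v3, v2, v4; column 1 is v1.
Long rows with patient=P036, visit=v1: max(543, 698) = 698.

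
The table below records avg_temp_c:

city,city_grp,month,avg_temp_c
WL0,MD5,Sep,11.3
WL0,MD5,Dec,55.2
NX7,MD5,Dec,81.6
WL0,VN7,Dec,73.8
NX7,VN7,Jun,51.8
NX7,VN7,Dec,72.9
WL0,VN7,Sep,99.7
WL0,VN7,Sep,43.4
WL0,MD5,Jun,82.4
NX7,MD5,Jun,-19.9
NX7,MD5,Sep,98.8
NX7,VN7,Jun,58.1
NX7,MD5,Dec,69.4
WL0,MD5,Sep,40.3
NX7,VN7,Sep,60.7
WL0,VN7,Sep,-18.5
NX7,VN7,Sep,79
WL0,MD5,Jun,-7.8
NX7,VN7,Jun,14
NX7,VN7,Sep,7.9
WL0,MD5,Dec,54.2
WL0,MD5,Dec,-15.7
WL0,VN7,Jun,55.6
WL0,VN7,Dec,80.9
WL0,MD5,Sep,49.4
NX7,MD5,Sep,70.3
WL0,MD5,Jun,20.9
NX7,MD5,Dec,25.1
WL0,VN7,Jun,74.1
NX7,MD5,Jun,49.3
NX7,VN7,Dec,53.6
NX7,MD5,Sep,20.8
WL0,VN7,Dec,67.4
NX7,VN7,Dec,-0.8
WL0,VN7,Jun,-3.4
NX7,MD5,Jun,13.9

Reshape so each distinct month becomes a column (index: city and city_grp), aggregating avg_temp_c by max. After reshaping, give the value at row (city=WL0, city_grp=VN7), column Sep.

99.7

Rows with city=WL0, city_grp=VN7 and month=Sep: avg_temp_c values are 99.7, 43.4, -18.5.
max(99.7, 43.4, -18.5) = 99.7.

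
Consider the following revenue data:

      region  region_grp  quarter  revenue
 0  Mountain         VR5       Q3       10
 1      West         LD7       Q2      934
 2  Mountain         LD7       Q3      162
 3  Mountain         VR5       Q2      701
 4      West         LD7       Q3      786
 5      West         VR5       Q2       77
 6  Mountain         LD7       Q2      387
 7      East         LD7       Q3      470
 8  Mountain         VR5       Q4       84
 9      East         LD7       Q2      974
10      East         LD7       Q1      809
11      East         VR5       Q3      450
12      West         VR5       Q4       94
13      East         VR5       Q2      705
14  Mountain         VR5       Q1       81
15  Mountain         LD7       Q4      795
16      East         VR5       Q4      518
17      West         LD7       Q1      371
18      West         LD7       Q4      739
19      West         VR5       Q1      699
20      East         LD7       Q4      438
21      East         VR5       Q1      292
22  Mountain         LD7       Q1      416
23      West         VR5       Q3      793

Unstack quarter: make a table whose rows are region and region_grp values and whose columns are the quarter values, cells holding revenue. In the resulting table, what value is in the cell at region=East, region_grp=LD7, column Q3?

Wide layout: rows indexed by region and region_grp, columns are the 4 distinct quarter values (Q3, Q2, Q4, Q1).
Cell (region=East, region_grp=LD7, quarter=Q3) draws from the long row where region=East, region_grp=LD7 and quarter=Q3, which has revenue=470.

470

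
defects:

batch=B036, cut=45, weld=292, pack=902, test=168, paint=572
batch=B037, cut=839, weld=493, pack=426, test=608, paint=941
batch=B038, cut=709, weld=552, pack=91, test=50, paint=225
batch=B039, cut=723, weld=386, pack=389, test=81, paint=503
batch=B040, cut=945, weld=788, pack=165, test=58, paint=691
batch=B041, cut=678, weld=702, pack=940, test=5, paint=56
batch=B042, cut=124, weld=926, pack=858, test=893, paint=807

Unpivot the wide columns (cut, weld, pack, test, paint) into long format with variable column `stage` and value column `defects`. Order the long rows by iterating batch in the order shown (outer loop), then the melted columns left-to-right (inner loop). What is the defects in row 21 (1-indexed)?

35 rows total (7 × 5). Row 21: index ⌊(21-1)/5⌋ = 4 into batch → B040; (21-1) mod 5 = 0 into the melted columns → cut.
So row 21 is (B040, cut, 945); defects = 945.

945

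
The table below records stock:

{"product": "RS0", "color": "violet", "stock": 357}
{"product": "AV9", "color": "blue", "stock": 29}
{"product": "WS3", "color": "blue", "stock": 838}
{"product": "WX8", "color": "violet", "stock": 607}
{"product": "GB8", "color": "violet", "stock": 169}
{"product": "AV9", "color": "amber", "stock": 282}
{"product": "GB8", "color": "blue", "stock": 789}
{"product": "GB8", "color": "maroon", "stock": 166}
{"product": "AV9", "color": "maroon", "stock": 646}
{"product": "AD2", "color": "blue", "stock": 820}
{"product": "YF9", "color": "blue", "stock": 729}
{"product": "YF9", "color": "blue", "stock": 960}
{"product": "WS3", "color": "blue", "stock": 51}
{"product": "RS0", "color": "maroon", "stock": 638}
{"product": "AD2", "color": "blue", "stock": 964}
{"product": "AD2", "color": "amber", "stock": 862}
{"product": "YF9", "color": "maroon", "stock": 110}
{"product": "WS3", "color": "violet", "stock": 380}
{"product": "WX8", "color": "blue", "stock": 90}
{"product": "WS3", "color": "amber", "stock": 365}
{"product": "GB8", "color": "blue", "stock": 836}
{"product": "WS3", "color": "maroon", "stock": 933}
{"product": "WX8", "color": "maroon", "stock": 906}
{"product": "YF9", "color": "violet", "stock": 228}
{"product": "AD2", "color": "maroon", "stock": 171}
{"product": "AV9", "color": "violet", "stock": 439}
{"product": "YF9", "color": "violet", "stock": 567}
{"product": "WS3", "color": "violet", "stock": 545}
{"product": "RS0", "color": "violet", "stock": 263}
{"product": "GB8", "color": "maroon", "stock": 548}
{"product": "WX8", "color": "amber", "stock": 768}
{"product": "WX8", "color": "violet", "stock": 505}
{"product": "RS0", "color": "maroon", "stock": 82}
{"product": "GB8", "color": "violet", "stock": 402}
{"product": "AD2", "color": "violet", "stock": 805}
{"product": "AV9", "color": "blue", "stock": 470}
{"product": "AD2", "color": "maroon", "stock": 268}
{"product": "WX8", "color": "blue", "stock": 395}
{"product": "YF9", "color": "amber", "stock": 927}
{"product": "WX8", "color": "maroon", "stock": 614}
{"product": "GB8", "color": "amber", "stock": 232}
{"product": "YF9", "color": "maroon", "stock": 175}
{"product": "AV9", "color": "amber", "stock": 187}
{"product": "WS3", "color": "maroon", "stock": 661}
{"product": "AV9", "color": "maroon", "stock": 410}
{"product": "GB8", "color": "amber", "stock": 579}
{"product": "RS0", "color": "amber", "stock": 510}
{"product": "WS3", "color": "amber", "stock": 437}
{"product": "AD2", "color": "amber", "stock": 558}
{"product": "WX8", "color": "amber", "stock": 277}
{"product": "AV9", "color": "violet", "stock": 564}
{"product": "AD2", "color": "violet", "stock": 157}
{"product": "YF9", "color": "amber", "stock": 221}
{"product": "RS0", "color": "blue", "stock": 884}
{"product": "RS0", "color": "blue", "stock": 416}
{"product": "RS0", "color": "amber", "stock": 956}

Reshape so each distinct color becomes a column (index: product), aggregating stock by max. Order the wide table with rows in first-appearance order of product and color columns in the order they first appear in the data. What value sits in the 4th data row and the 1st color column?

607

With rows in first-appearance order of product, row 4 is product=WX8. color columns in first-appearance order: violet, blue, amber, maroon; column 1 is violet.
Long rows with product=WX8, color=violet: max(607, 505) = 607.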